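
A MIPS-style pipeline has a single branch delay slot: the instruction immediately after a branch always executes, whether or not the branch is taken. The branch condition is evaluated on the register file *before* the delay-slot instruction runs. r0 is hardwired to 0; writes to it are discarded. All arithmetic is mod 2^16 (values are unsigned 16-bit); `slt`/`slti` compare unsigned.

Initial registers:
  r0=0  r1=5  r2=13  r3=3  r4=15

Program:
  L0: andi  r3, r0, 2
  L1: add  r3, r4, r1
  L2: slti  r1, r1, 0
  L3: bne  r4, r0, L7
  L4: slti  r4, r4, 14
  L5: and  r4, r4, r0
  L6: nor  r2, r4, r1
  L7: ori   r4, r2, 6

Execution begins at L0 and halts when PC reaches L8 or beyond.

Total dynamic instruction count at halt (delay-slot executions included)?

PC=0  andi  r3, r0, 2        | r0=0 r1=5 r2=13 r3=0 r4=15
PC=1  add  r3, r4, r1        | r0=0 r1=5 r2=13 r3=20 r4=15
PC=2  slti  r1, r1, 0        | r0=0 r1=0 r2=13 r3=20 r4=15
PC=3  bne  r4, r0, L7        | r0=0 r1=0 r2=13 r3=20 r4=15  [TAKEN]
PC=4  slti  r4, r4, 14       | r0=0 r1=0 r2=13 r3=20 r4=0
PC=7  ori   r4, r2, 6        | r0=0 r1=0 r2=13 r3=20 r4=15

6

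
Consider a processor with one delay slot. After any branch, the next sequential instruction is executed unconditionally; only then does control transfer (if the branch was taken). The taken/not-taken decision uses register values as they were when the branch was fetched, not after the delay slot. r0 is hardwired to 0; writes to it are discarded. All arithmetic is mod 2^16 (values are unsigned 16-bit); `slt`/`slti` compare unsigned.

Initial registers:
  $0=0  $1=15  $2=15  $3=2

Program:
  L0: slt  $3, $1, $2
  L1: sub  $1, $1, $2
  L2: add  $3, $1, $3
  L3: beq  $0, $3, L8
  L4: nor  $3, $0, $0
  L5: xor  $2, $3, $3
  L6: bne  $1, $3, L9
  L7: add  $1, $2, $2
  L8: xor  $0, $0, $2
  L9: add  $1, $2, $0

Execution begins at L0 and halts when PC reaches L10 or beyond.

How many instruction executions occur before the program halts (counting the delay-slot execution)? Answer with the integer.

PC=0  slt  $3, $1, $2        | $0=0 $1=15 $2=15 $3=0
PC=1  sub  $1, $1, $2        | $0=0 $1=0 $2=15 $3=0
PC=2  add  $3, $1, $3        | $0=0 $1=0 $2=15 $3=0
PC=3  beq  $0, $3, L8        | $0=0 $1=0 $2=15 $3=0  [TAKEN]
PC=4  nor  $3, $0, $0        | $0=0 $1=0 $2=15 $3=65535
PC=8  xor  $0, $0, $2        | $0=0 $1=0 $2=15 $3=65535
PC=9  add  $1, $2, $0        | $0=0 $1=15 $2=15 $3=65535

7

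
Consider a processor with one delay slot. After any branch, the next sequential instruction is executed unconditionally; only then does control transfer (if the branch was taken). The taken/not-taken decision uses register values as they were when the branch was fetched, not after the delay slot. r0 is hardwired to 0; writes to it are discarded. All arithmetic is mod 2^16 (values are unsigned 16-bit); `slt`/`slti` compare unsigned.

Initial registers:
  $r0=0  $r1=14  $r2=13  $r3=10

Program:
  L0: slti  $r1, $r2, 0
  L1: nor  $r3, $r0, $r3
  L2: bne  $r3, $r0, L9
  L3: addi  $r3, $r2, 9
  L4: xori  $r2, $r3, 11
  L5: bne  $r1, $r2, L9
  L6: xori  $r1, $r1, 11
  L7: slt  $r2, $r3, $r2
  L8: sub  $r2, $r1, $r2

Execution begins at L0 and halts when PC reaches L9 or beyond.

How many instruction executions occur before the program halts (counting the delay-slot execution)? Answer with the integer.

#0 slti  $r1, $r2, 0 ; 0/0/13/10
#1 nor  $r3, $r0, $r3 ; 0/0/13/65525
#2 bne  $r3, $r0, L9 ; 0/0/13/65525 ; →target
#3 addi  $r3, $r2, 9 ; 0/0/13/22

4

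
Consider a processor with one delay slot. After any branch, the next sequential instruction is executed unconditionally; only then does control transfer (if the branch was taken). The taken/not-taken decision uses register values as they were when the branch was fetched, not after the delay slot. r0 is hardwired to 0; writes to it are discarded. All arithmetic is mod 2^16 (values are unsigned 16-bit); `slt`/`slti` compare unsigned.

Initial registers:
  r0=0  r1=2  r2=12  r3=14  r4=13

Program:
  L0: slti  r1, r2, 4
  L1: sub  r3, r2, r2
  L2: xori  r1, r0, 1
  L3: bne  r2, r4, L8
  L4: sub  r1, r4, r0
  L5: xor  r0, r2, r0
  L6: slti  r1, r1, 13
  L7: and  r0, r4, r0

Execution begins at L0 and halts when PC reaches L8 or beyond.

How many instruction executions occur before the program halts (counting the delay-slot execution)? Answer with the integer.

5

[0] slti  r1, r2, 4  →  {r0:0, r1:0, r2:12, r3:14, r4:13}
[1] sub  r3, r2, r2  →  {r0:0, r1:0, r2:12, r3:0, r4:13}
[2] xori  r1, r0, 1  →  {r0:0, r1:1, r2:12, r3:0, r4:13}
[3] bne  r2, r4, L8  →  {r0:0, r1:1, r2:12, r3:0, r4:13}  ⟨branch taken⟩
[4] sub  r1, r4, r0  →  {r0:0, r1:13, r2:12, r3:0, r4:13}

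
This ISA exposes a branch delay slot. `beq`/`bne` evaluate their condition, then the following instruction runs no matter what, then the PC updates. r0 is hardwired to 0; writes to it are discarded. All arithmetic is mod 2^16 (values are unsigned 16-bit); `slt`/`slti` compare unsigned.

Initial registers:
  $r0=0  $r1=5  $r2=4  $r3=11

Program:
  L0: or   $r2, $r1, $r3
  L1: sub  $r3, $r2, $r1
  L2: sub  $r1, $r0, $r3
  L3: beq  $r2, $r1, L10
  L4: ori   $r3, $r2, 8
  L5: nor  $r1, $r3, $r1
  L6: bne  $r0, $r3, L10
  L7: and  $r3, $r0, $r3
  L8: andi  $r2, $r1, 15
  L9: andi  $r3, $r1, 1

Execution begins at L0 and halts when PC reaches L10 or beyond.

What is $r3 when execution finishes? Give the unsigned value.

[0] or   $r2, $r1, $r3  →  {$r0:0, $r1:5, $r2:15, $r3:11}
[1] sub  $r3, $r2, $r1  →  {$r0:0, $r1:5, $r2:15, $r3:10}
[2] sub  $r1, $r0, $r3  →  {$r0:0, $r1:65526, $r2:15, $r3:10}
[3] beq  $r2, $r1, L10  →  {$r0:0, $r1:65526, $r2:15, $r3:10}  ⟨branch fallthrough⟩
[4] ori   $r3, $r2, 8  →  {$r0:0, $r1:65526, $r2:15, $r3:15}
[5] nor  $r1, $r3, $r1  →  {$r0:0, $r1:0, $r2:15, $r3:15}
[6] bne  $r0, $r3, L10  →  {$r0:0, $r1:0, $r2:15, $r3:15}  ⟨branch taken⟩
[7] and  $r3, $r0, $r3  →  {$r0:0, $r1:0, $r2:15, $r3:0}

0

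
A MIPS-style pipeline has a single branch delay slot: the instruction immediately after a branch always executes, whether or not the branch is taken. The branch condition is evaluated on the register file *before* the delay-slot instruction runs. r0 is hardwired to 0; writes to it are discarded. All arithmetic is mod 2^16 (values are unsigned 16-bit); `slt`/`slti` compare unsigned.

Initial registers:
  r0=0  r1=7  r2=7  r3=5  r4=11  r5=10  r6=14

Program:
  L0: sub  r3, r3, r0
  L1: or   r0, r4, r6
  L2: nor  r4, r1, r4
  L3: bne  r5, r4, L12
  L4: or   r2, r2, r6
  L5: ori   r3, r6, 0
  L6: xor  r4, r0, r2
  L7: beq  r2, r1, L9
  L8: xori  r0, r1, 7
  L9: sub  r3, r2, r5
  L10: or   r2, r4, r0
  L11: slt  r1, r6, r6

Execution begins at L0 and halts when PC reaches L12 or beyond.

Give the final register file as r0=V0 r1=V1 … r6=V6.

[0] sub  r3, r3, r0  →  {r0:0, r1:7, r2:7, r3:5, r4:11, r5:10, r6:14}
[1] or   r0, r4, r6  →  {r0:0, r1:7, r2:7, r3:5, r4:11, r5:10, r6:14}
[2] nor  r4, r1, r4  →  {r0:0, r1:7, r2:7, r3:5, r4:65520, r5:10, r6:14}
[3] bne  r5, r4, L12  →  {r0:0, r1:7, r2:7, r3:5, r4:65520, r5:10, r6:14}  ⟨branch taken⟩
[4] or   r2, r2, r6  →  {r0:0, r1:7, r2:15, r3:5, r4:65520, r5:10, r6:14}

r0=0 r1=7 r2=15 r3=5 r4=65520 r5=10 r6=14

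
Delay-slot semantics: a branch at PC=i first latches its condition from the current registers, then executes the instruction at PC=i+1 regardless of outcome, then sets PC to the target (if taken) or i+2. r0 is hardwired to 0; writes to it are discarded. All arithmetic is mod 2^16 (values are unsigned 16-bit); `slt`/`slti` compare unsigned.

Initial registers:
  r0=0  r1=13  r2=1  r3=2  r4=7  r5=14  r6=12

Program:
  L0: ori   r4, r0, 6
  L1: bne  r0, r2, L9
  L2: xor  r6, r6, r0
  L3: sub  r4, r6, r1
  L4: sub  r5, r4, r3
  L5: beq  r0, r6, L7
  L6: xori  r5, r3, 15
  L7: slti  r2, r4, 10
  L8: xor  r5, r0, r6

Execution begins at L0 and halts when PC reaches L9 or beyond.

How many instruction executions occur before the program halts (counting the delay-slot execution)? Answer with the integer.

3

PC=0  ori   r4, r0, 6        | r0=0 r1=13 r2=1 r3=2 r4=6 r5=14 r6=12
PC=1  bne  r0, r2, L9        | r0=0 r1=13 r2=1 r3=2 r4=6 r5=14 r6=12  [TAKEN]
PC=2  xor  r6, r6, r0        | r0=0 r1=13 r2=1 r3=2 r4=6 r5=14 r6=12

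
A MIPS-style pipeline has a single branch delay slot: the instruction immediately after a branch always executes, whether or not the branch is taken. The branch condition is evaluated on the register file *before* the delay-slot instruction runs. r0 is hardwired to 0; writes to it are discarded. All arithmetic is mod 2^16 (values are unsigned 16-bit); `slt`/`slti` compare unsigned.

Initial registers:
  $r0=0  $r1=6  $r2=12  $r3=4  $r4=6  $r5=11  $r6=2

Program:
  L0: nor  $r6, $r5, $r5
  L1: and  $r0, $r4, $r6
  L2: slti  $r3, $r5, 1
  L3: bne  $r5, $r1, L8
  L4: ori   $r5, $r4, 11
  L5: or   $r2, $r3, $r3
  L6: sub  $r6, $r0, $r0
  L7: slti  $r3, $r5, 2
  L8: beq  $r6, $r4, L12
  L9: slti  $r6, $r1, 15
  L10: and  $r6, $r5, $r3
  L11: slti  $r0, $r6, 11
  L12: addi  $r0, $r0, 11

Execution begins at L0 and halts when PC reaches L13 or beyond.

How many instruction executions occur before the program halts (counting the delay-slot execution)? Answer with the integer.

[0] nor  $r6, $r5, $r5  →  {$r0:0, $r1:6, $r2:12, $r3:4, $r4:6, $r5:11, $r6:65524}
[1] and  $r0, $r4, $r6  →  {$r0:0, $r1:6, $r2:12, $r3:4, $r4:6, $r5:11, $r6:65524}
[2] slti  $r3, $r5, 1  →  {$r0:0, $r1:6, $r2:12, $r3:0, $r4:6, $r5:11, $r6:65524}
[3] bne  $r5, $r1, L8  →  {$r0:0, $r1:6, $r2:12, $r3:0, $r4:6, $r5:11, $r6:65524}  ⟨branch taken⟩
[4] ori   $r5, $r4, 11  →  {$r0:0, $r1:6, $r2:12, $r3:0, $r4:6, $r5:15, $r6:65524}
[8] beq  $r6, $r4, L12  →  {$r0:0, $r1:6, $r2:12, $r3:0, $r4:6, $r5:15, $r6:65524}  ⟨branch fallthrough⟩
[9] slti  $r6, $r1, 15  →  {$r0:0, $r1:6, $r2:12, $r3:0, $r4:6, $r5:15, $r6:1}
[10] and  $r6, $r5, $r3  →  {$r0:0, $r1:6, $r2:12, $r3:0, $r4:6, $r5:15, $r6:0}
[11] slti  $r0, $r6, 11  →  {$r0:0, $r1:6, $r2:12, $r3:0, $r4:6, $r5:15, $r6:0}
[12] addi  $r0, $r0, 11  →  {$r0:0, $r1:6, $r2:12, $r3:0, $r4:6, $r5:15, $r6:0}

10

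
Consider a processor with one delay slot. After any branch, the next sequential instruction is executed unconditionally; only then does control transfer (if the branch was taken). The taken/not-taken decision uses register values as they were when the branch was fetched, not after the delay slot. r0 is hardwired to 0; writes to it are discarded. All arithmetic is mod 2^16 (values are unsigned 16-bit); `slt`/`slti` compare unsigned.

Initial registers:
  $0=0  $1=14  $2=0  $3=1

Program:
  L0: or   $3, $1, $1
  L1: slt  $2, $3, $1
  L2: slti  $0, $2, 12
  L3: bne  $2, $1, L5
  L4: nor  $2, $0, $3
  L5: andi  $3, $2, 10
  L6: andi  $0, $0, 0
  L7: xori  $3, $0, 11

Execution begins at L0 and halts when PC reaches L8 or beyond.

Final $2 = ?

65521

#0 or   $3, $1, $1 ; 0/14/0/14
#1 slt  $2, $3, $1 ; 0/14/0/14
#2 slti  $0, $2, 12 ; 0/14/0/14
#3 bne  $2, $1, L5 ; 0/14/0/14 ; →target
#4 nor  $2, $0, $3 ; 0/14/65521/14
#5 andi  $3, $2, 10 ; 0/14/65521/0
#6 andi  $0, $0, 0 ; 0/14/65521/0
#7 xori  $3, $0, 11 ; 0/14/65521/11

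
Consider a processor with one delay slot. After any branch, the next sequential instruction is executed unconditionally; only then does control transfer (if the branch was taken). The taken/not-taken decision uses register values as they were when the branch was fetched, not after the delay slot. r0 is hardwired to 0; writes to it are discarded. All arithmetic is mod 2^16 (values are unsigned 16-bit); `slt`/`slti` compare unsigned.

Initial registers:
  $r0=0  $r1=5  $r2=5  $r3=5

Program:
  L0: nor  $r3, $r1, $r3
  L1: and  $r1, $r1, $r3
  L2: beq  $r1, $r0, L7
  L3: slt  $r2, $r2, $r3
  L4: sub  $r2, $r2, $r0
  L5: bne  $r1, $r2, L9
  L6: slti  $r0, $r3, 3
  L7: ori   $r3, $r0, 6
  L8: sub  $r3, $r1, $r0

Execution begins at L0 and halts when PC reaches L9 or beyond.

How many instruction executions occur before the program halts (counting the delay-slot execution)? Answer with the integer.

6

#0 nor  $r3, $r1, $r3 ; 0/5/5/65530
#1 and  $r1, $r1, $r3 ; 0/0/5/65530
#2 beq  $r1, $r0, L7 ; 0/0/5/65530 ; →target
#3 slt  $r2, $r2, $r3 ; 0/0/1/65530
#7 ori   $r3, $r0, 6 ; 0/0/1/6
#8 sub  $r3, $r1, $r0 ; 0/0/1/0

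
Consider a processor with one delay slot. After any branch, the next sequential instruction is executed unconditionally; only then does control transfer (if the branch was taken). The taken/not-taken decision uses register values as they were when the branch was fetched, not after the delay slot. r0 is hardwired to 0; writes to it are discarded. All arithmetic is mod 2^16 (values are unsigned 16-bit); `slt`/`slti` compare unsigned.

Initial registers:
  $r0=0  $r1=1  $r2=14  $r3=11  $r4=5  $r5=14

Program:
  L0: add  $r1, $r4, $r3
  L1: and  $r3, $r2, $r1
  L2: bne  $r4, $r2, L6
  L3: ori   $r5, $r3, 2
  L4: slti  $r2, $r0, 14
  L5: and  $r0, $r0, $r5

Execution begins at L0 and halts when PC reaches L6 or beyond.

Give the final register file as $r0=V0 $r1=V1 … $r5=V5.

  step pc=0: add  $r1, $r4, $r3  regs=(0,16,14,11,5,14)
  step pc=1: and  $r3, $r2, $r1  regs=(0,16,14,0,5,14)
  step pc=2: bne  $r4, $r2, L6  cond=T  regs=(0,16,14,0,5,14)
  step pc=3: ori   $r5, $r3, 2  regs=(0,16,14,0,5,2)

$r0=0 $r1=16 $r2=14 $r3=0 $r4=5 $r5=2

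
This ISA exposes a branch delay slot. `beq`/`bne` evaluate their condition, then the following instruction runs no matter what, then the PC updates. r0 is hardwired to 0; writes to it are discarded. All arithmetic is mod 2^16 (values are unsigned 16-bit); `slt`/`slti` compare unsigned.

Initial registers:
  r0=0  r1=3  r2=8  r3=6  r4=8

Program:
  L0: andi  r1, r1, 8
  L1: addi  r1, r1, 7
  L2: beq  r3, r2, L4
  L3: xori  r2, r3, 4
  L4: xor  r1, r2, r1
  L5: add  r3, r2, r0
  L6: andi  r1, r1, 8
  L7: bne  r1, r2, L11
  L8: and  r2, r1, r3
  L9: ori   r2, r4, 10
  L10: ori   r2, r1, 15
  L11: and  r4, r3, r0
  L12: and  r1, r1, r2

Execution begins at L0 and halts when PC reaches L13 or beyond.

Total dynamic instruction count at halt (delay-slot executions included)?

11

[0] andi  r1, r1, 8  →  {r0:0, r1:0, r2:8, r3:6, r4:8}
[1] addi  r1, r1, 7  →  {r0:0, r1:7, r2:8, r3:6, r4:8}
[2] beq  r3, r2, L4  →  {r0:0, r1:7, r2:8, r3:6, r4:8}  ⟨branch fallthrough⟩
[3] xori  r2, r3, 4  →  {r0:0, r1:7, r2:2, r3:6, r4:8}
[4] xor  r1, r2, r1  →  {r0:0, r1:5, r2:2, r3:6, r4:8}
[5] add  r3, r2, r0  →  {r0:0, r1:5, r2:2, r3:2, r4:8}
[6] andi  r1, r1, 8  →  {r0:0, r1:0, r2:2, r3:2, r4:8}
[7] bne  r1, r2, L11  →  {r0:0, r1:0, r2:2, r3:2, r4:8}  ⟨branch taken⟩
[8] and  r2, r1, r3  →  {r0:0, r1:0, r2:0, r3:2, r4:8}
[11] and  r4, r3, r0  →  {r0:0, r1:0, r2:0, r3:2, r4:0}
[12] and  r1, r1, r2  →  {r0:0, r1:0, r2:0, r3:2, r4:0}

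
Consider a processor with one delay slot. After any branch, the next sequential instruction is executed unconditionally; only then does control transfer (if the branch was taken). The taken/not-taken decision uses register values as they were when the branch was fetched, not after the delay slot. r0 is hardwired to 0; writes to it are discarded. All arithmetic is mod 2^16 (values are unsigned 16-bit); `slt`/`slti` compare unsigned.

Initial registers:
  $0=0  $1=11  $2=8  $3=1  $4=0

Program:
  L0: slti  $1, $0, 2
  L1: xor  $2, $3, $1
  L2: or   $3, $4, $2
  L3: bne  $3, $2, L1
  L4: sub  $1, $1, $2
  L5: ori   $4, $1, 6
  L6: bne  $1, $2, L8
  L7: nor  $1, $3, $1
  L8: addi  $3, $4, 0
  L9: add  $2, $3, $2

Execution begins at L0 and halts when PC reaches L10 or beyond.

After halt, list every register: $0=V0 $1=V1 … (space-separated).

#0 slti  $1, $0, 2 ; 0/1/8/1/0
#1 xor  $2, $3, $1 ; 0/1/0/1/0
#2 or   $3, $4, $2 ; 0/1/0/0/0
#3 bne  $3, $2, L1 ; 0/1/0/0/0 ; →fallthru
#4 sub  $1, $1, $2 ; 0/1/0/0/0
#5 ori   $4, $1, 6 ; 0/1/0/0/7
#6 bne  $1, $2, L8 ; 0/1/0/0/7 ; →target
#7 nor  $1, $3, $1 ; 0/65534/0/0/7
#8 addi  $3, $4, 0 ; 0/65534/0/7/7
#9 add  $2, $3, $2 ; 0/65534/7/7/7

$0=0 $1=65534 $2=7 $3=7 $4=7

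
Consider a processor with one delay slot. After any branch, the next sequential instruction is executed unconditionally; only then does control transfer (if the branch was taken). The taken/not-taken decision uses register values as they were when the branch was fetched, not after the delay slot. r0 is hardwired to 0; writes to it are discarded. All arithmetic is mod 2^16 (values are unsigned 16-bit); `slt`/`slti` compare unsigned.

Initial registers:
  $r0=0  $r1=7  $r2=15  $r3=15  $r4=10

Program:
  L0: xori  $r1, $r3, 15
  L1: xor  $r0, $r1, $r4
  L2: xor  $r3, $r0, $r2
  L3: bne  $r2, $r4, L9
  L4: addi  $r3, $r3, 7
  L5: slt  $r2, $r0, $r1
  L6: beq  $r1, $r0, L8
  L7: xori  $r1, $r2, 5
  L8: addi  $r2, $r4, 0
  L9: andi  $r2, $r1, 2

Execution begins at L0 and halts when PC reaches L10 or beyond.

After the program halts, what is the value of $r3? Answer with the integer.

22

PC=0  xori  $r1, $r3, 15     | $r0=0 $r1=0 $r2=15 $r3=15 $r4=10
PC=1  xor  $r0, $r1, $r4     | $r0=0 $r1=0 $r2=15 $r3=15 $r4=10
PC=2  xor  $r3, $r0, $r2     | $r0=0 $r1=0 $r2=15 $r3=15 $r4=10
PC=3  bne  $r2, $r4, L9      | $r0=0 $r1=0 $r2=15 $r3=15 $r4=10  [TAKEN]
PC=4  addi  $r3, $r3, 7      | $r0=0 $r1=0 $r2=15 $r3=22 $r4=10
PC=9  andi  $r2, $r1, 2      | $r0=0 $r1=0 $r2=0 $r3=22 $r4=10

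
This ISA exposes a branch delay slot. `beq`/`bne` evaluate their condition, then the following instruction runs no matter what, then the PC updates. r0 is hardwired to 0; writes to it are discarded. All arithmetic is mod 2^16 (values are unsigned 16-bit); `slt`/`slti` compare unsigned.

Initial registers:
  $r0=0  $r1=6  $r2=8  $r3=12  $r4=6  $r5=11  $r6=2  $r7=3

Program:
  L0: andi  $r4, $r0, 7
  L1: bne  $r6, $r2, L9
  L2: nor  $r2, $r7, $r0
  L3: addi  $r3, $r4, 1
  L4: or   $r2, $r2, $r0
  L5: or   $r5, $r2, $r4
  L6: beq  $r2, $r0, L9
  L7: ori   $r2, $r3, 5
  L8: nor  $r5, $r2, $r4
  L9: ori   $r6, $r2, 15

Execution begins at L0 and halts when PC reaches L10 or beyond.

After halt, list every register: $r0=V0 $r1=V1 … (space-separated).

[0] andi  $r4, $r0, 7  →  {$r0:0, $r1:6, $r2:8, $r3:12, $r4:0, $r5:11, $r6:2, $r7:3}
[1] bne  $r6, $r2, L9  →  {$r0:0, $r1:6, $r2:8, $r3:12, $r4:0, $r5:11, $r6:2, $r7:3}  ⟨branch taken⟩
[2] nor  $r2, $r7, $r0  →  {$r0:0, $r1:6, $r2:65532, $r3:12, $r4:0, $r5:11, $r6:2, $r7:3}
[9] ori   $r6, $r2, 15  →  {$r0:0, $r1:6, $r2:65532, $r3:12, $r4:0, $r5:11, $r6:65535, $r7:3}

$r0=0 $r1=6 $r2=65532 $r3=12 $r4=0 $r5=11 $r6=65535 $r7=3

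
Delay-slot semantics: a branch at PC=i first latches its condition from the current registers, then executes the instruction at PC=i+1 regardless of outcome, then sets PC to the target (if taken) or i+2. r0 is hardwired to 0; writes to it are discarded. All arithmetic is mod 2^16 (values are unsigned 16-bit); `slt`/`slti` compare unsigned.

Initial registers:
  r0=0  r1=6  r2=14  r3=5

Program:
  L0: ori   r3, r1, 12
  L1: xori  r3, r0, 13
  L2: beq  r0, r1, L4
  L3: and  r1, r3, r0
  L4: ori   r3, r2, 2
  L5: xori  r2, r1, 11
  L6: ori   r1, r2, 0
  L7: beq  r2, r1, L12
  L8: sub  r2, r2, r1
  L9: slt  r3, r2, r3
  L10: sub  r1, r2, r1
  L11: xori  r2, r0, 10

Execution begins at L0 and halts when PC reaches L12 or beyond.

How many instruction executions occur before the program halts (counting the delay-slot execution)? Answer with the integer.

#0 ori   r3, r1, 12 ; 0/6/14/14
#1 xori  r3, r0, 13 ; 0/6/14/13
#2 beq  r0, r1, L4 ; 0/6/14/13 ; →fallthru
#3 and  r1, r3, r0 ; 0/0/14/13
#4 ori   r3, r2, 2 ; 0/0/14/14
#5 xori  r2, r1, 11 ; 0/0/11/14
#6 ori   r1, r2, 0 ; 0/11/11/14
#7 beq  r2, r1, L12 ; 0/11/11/14 ; →target
#8 sub  r2, r2, r1 ; 0/11/0/14

9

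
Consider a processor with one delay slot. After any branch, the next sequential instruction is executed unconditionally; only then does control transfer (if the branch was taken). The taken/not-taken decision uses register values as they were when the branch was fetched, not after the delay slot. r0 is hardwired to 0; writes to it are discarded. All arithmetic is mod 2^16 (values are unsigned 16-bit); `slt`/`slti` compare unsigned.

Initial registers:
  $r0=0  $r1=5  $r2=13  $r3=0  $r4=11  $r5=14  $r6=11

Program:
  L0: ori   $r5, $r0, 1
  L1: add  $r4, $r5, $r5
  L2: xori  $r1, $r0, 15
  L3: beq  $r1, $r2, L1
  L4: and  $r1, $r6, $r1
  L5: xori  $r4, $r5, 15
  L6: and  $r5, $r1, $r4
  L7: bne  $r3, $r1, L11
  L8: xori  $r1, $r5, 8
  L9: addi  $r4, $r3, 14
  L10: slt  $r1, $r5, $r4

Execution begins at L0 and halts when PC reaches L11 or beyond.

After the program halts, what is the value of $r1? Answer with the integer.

PC=0  ori   $r5, $r0, 1      | $r0=0 $r1=5 $r2=13 $r3=0 $r4=11 $r5=1 $r6=11
PC=1  add  $r4, $r5, $r5     | $r0=0 $r1=5 $r2=13 $r3=0 $r4=2 $r5=1 $r6=11
PC=2  xori  $r1, $r0, 15     | $r0=0 $r1=15 $r2=13 $r3=0 $r4=2 $r5=1 $r6=11
PC=3  beq  $r1, $r2, L1      | $r0=0 $r1=15 $r2=13 $r3=0 $r4=2 $r5=1 $r6=11  [not taken]
PC=4  and  $r1, $r6, $r1     | $r0=0 $r1=11 $r2=13 $r3=0 $r4=2 $r5=1 $r6=11
PC=5  xori  $r4, $r5, 15     | $r0=0 $r1=11 $r2=13 $r3=0 $r4=14 $r5=1 $r6=11
PC=6  and  $r5, $r1, $r4     | $r0=0 $r1=11 $r2=13 $r3=0 $r4=14 $r5=10 $r6=11
PC=7  bne  $r3, $r1, L11     | $r0=0 $r1=11 $r2=13 $r3=0 $r4=14 $r5=10 $r6=11  [TAKEN]
PC=8  xori  $r1, $r5, 8      | $r0=0 $r1=2 $r2=13 $r3=0 $r4=14 $r5=10 $r6=11

2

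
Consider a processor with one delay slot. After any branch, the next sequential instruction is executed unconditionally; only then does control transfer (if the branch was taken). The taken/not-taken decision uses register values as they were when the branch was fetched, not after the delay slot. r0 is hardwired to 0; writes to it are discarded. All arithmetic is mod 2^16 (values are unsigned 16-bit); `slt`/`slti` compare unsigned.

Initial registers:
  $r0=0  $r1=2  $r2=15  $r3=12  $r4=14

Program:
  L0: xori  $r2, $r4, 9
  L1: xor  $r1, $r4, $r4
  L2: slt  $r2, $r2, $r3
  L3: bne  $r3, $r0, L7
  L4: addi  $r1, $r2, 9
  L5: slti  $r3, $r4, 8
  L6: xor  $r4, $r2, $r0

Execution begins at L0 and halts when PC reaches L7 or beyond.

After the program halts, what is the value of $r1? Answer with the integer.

10

[0] xori  $r2, $r4, 9  →  {$r0:0, $r1:2, $r2:7, $r3:12, $r4:14}
[1] xor  $r1, $r4, $r4  →  {$r0:0, $r1:0, $r2:7, $r3:12, $r4:14}
[2] slt  $r2, $r2, $r3  →  {$r0:0, $r1:0, $r2:1, $r3:12, $r4:14}
[3] bne  $r3, $r0, L7  →  {$r0:0, $r1:0, $r2:1, $r3:12, $r4:14}  ⟨branch taken⟩
[4] addi  $r1, $r2, 9  →  {$r0:0, $r1:10, $r2:1, $r3:12, $r4:14}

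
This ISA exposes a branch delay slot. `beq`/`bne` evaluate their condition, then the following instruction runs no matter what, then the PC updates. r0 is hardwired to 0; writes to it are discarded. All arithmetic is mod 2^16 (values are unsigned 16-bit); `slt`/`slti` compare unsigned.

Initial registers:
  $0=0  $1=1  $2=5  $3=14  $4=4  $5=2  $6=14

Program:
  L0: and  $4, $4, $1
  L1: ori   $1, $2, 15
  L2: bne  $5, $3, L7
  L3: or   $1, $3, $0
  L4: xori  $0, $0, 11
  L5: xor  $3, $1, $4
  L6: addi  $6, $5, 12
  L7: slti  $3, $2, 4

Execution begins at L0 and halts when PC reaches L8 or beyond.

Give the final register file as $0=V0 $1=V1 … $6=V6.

$0=0 $1=14 $2=5 $3=0 $4=0 $5=2 $6=14

  step pc=0: and  $4, $4, $1  regs=(0,1,5,14,0,2,14)
  step pc=1: ori   $1, $2, 15  regs=(0,15,5,14,0,2,14)
  step pc=2: bne  $5, $3, L7  cond=T  regs=(0,15,5,14,0,2,14)
  step pc=3: or   $1, $3, $0  regs=(0,14,5,14,0,2,14)
  step pc=7: slti  $3, $2, 4  regs=(0,14,5,0,0,2,14)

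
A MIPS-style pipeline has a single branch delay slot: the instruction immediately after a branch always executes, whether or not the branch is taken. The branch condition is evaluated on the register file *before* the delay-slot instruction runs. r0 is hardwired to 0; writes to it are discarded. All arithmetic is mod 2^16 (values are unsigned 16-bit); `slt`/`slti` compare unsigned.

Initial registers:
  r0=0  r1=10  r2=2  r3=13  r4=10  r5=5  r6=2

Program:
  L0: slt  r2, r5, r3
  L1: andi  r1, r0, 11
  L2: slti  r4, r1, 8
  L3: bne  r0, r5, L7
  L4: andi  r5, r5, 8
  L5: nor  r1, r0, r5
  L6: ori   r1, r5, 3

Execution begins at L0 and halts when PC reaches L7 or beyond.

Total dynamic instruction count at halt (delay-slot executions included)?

5

[0] slt  r2, r5, r3  →  {r0:0, r1:10, r2:1, r3:13, r4:10, r5:5, r6:2}
[1] andi  r1, r0, 11  →  {r0:0, r1:0, r2:1, r3:13, r4:10, r5:5, r6:2}
[2] slti  r4, r1, 8  →  {r0:0, r1:0, r2:1, r3:13, r4:1, r5:5, r6:2}
[3] bne  r0, r5, L7  →  {r0:0, r1:0, r2:1, r3:13, r4:1, r5:5, r6:2}  ⟨branch taken⟩
[4] andi  r5, r5, 8  →  {r0:0, r1:0, r2:1, r3:13, r4:1, r5:0, r6:2}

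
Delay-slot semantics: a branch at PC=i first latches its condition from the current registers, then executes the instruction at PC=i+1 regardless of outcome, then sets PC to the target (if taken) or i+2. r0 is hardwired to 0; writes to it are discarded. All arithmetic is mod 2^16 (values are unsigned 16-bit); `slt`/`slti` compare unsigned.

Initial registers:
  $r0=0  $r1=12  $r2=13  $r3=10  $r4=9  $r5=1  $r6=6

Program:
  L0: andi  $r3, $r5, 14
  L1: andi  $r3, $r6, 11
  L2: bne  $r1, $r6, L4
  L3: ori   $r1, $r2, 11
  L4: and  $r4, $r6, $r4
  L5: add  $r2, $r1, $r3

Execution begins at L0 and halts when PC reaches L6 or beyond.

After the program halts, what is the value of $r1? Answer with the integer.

PC=0  andi  $r3, $r5, 14     | $r0=0 $r1=12 $r2=13 $r3=0 $r4=9 $r5=1 $r6=6
PC=1  andi  $r3, $r6, 11     | $r0=0 $r1=12 $r2=13 $r3=2 $r4=9 $r5=1 $r6=6
PC=2  bne  $r1, $r6, L4      | $r0=0 $r1=12 $r2=13 $r3=2 $r4=9 $r5=1 $r6=6  [TAKEN]
PC=3  ori   $r1, $r2, 11     | $r0=0 $r1=15 $r2=13 $r3=2 $r4=9 $r5=1 $r6=6
PC=4  and  $r4, $r6, $r4     | $r0=0 $r1=15 $r2=13 $r3=2 $r4=0 $r5=1 $r6=6
PC=5  add  $r2, $r1, $r3     | $r0=0 $r1=15 $r2=17 $r3=2 $r4=0 $r5=1 $r6=6

15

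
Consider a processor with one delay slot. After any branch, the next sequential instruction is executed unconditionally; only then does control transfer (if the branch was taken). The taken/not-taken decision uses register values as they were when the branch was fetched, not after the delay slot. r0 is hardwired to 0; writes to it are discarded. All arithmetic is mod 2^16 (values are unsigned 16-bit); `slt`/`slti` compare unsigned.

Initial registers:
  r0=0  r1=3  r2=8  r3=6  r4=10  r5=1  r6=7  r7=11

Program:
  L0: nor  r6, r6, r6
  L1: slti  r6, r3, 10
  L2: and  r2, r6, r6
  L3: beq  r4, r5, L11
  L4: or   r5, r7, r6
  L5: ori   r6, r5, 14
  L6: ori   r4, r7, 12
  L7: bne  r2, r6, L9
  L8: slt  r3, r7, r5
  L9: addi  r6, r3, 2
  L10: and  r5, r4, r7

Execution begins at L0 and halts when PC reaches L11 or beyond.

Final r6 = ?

2

#0 nor  r6, r6, r6 ; 0/3/8/6/10/1/65528/11
#1 slti  r6, r3, 10 ; 0/3/8/6/10/1/1/11
#2 and  r2, r6, r6 ; 0/3/1/6/10/1/1/11
#3 beq  r4, r5, L11 ; 0/3/1/6/10/1/1/11 ; →fallthru
#4 or   r5, r7, r6 ; 0/3/1/6/10/11/1/11
#5 ori   r6, r5, 14 ; 0/3/1/6/10/11/15/11
#6 ori   r4, r7, 12 ; 0/3/1/6/15/11/15/11
#7 bne  r2, r6, L9 ; 0/3/1/6/15/11/15/11 ; →target
#8 slt  r3, r7, r5 ; 0/3/1/0/15/11/15/11
#9 addi  r6, r3, 2 ; 0/3/1/0/15/11/2/11
#10 and  r5, r4, r7 ; 0/3/1/0/15/11/2/11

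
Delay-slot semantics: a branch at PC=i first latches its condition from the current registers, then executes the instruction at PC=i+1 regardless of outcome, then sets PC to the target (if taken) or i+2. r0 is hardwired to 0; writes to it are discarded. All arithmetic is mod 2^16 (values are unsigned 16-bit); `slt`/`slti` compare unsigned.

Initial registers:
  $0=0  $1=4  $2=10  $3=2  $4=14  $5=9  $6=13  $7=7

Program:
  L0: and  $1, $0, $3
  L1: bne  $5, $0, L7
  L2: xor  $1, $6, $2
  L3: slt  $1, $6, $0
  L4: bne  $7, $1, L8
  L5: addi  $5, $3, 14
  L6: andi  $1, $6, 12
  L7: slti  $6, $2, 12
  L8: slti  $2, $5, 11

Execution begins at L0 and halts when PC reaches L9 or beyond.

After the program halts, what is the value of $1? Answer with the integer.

7

  step pc=0: and  $1, $0, $3  regs=(0,0,10,2,14,9,13,7)
  step pc=1: bne  $5, $0, L7  cond=T  regs=(0,0,10,2,14,9,13,7)
  step pc=2: xor  $1, $6, $2  regs=(0,7,10,2,14,9,13,7)
  step pc=7: slti  $6, $2, 12  regs=(0,7,10,2,14,9,1,7)
  step pc=8: slti  $2, $5, 11  regs=(0,7,1,2,14,9,1,7)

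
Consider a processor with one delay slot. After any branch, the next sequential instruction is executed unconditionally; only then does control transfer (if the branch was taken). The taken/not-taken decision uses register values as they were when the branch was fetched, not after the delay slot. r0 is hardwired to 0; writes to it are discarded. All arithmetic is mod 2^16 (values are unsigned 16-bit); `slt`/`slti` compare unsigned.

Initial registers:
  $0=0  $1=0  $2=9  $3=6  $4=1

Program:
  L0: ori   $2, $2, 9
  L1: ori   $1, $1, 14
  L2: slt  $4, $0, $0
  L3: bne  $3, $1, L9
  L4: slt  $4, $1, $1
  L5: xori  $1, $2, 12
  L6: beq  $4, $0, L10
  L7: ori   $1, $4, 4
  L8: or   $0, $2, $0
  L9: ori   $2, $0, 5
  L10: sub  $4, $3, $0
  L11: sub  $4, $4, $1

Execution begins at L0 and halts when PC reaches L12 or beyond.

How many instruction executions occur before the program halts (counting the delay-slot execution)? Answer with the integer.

  step pc=0: ori   $2, $2, 9  regs=(0,0,9,6,1)
  step pc=1: ori   $1, $1, 14  regs=(0,14,9,6,1)
  step pc=2: slt  $4, $0, $0  regs=(0,14,9,6,0)
  step pc=3: bne  $3, $1, L9  cond=T  regs=(0,14,9,6,0)
  step pc=4: slt  $4, $1, $1  regs=(0,14,9,6,0)
  step pc=9: ori   $2, $0, 5  regs=(0,14,5,6,0)
  step pc=10: sub  $4, $3, $0  regs=(0,14,5,6,6)
  step pc=11: sub  $4, $4, $1  regs=(0,14,5,6,65528)

8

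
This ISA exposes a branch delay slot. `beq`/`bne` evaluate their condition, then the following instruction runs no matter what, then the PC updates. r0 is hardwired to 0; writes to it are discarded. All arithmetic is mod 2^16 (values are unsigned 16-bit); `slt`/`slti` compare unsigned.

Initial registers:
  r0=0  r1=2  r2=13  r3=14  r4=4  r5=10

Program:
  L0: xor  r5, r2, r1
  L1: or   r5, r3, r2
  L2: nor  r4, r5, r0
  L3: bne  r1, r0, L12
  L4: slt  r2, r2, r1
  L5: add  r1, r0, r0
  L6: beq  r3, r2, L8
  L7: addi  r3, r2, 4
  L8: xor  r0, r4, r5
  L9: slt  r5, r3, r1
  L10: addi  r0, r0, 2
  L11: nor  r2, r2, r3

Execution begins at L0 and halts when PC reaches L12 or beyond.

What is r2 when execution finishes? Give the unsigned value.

[0] xor  r5, r2, r1  →  {r0:0, r1:2, r2:13, r3:14, r4:4, r5:15}
[1] or   r5, r3, r2  →  {r0:0, r1:2, r2:13, r3:14, r4:4, r5:15}
[2] nor  r4, r5, r0  →  {r0:0, r1:2, r2:13, r3:14, r4:65520, r5:15}
[3] bne  r1, r0, L12  →  {r0:0, r1:2, r2:13, r3:14, r4:65520, r5:15}  ⟨branch taken⟩
[4] slt  r2, r2, r1  →  {r0:0, r1:2, r2:0, r3:14, r4:65520, r5:15}

0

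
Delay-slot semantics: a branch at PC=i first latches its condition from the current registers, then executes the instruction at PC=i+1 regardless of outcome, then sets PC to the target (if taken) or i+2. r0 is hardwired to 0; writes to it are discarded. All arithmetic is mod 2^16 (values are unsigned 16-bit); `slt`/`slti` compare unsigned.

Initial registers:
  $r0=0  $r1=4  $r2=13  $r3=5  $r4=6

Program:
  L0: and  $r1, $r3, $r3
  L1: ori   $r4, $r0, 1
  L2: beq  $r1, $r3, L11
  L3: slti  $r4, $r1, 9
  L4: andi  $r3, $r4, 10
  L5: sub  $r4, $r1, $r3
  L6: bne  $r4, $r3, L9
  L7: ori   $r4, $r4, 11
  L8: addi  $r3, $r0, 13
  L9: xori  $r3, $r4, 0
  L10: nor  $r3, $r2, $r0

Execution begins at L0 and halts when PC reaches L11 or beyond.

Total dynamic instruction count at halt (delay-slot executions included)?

#0 and  $r1, $r3, $r3 ; 0/5/13/5/6
#1 ori   $r4, $r0, 1 ; 0/5/13/5/1
#2 beq  $r1, $r3, L11 ; 0/5/13/5/1 ; →target
#3 slti  $r4, $r1, 9 ; 0/5/13/5/1

4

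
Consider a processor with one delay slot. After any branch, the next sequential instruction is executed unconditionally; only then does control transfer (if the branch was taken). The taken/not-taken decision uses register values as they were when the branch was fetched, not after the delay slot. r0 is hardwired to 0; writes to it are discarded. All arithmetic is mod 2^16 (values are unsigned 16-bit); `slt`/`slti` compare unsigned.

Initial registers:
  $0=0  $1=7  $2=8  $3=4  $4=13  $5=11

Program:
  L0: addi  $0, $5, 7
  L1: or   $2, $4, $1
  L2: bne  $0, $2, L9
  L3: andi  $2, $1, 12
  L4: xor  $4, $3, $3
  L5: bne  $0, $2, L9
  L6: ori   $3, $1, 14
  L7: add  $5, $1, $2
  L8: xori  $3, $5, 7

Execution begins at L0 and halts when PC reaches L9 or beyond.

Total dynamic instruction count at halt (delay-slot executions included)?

#0 addi  $0, $5, 7 ; 0/7/8/4/13/11
#1 or   $2, $4, $1 ; 0/7/15/4/13/11
#2 bne  $0, $2, L9 ; 0/7/15/4/13/11 ; →target
#3 andi  $2, $1, 12 ; 0/7/4/4/13/11

4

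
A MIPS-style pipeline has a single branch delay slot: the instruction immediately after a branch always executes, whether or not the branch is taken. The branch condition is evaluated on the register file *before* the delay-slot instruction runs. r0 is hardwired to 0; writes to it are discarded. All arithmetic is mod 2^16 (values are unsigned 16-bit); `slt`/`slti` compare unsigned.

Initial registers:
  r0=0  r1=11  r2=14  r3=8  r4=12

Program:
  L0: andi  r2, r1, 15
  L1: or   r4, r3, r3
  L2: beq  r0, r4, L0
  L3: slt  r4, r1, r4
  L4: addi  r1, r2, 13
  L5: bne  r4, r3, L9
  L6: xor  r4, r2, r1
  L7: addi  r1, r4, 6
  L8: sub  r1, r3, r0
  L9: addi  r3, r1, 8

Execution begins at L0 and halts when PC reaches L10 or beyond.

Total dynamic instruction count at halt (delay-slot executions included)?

8

#0 andi  r2, r1, 15 ; 0/11/11/8/12
#1 or   r4, r3, r3 ; 0/11/11/8/8
#2 beq  r0, r4, L0 ; 0/11/11/8/8 ; →fallthru
#3 slt  r4, r1, r4 ; 0/11/11/8/0
#4 addi  r1, r2, 13 ; 0/24/11/8/0
#5 bne  r4, r3, L9 ; 0/24/11/8/0 ; →target
#6 xor  r4, r2, r1 ; 0/24/11/8/19
#9 addi  r3, r1, 8 ; 0/24/11/32/19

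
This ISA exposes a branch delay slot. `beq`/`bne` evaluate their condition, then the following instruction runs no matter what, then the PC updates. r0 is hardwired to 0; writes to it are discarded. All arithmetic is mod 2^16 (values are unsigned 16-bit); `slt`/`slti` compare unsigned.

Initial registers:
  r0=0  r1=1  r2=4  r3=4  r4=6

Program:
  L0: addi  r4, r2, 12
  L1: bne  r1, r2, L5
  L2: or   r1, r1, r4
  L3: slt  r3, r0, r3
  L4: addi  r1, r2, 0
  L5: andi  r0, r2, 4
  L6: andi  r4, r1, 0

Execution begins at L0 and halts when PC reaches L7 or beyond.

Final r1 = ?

17

  step pc=0: addi  r4, r2, 12  regs=(0,1,4,4,16)
  step pc=1: bne  r1, r2, L5  cond=T  regs=(0,1,4,4,16)
  step pc=2: or   r1, r1, r4  regs=(0,17,4,4,16)
  step pc=5: andi  r0, r2, 4  regs=(0,17,4,4,16)
  step pc=6: andi  r4, r1, 0  regs=(0,17,4,4,0)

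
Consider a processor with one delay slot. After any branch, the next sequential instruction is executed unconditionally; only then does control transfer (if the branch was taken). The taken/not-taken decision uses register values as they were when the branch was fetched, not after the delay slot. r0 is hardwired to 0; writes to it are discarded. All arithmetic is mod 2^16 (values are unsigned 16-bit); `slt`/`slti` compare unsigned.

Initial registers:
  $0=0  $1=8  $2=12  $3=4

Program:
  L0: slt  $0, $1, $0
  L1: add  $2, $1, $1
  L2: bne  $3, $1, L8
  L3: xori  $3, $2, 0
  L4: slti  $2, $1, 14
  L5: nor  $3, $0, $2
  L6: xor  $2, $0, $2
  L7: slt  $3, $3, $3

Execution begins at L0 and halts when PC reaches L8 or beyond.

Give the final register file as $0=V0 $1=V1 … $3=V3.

$0=0 $1=8 $2=16 $3=16

#0 slt  $0, $1, $0 ; 0/8/12/4
#1 add  $2, $1, $1 ; 0/8/16/4
#2 bne  $3, $1, L8 ; 0/8/16/4 ; →target
#3 xori  $3, $2, 0 ; 0/8/16/16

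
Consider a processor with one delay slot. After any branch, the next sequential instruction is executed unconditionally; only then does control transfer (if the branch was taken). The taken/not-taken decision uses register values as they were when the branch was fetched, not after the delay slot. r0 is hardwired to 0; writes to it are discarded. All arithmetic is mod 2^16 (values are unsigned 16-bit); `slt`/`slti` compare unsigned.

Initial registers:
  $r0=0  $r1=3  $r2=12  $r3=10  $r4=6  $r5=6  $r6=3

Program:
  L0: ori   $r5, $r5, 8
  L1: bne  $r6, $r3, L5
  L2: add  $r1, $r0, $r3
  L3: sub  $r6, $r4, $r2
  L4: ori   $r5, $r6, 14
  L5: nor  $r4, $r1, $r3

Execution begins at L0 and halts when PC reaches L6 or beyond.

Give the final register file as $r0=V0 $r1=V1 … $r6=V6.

[0] ori   $r5, $r5, 8  →  {$r0:0, $r1:3, $r2:12, $r3:10, $r4:6, $r5:14, $r6:3}
[1] bne  $r6, $r3, L5  →  {$r0:0, $r1:3, $r2:12, $r3:10, $r4:6, $r5:14, $r6:3}  ⟨branch taken⟩
[2] add  $r1, $r0, $r3  →  {$r0:0, $r1:10, $r2:12, $r3:10, $r4:6, $r5:14, $r6:3}
[5] nor  $r4, $r1, $r3  →  {$r0:0, $r1:10, $r2:12, $r3:10, $r4:65525, $r5:14, $r6:3}

$r0=0 $r1=10 $r2=12 $r3=10 $r4=65525 $r5=14 $r6=3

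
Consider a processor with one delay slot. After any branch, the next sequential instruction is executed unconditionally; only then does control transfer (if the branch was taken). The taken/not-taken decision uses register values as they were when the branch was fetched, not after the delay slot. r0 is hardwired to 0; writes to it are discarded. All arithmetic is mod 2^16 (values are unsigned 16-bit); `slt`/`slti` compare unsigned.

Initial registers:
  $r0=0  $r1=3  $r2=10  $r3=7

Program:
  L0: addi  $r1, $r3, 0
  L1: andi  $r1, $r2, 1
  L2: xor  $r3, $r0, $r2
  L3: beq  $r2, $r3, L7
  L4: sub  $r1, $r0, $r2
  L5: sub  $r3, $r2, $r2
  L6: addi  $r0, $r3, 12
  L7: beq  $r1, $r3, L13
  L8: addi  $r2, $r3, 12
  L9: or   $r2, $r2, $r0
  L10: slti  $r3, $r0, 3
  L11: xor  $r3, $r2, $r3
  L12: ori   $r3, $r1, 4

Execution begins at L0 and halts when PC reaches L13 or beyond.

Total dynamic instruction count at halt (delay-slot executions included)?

11

PC=0  addi  $r1, $r3, 0      | $r0=0 $r1=7 $r2=10 $r3=7
PC=1  andi  $r1, $r2, 1      | $r0=0 $r1=0 $r2=10 $r3=7
PC=2  xor  $r3, $r0, $r2     | $r0=0 $r1=0 $r2=10 $r3=10
PC=3  beq  $r2, $r3, L7      | $r0=0 $r1=0 $r2=10 $r3=10  [TAKEN]
PC=4  sub  $r1, $r0, $r2     | $r0=0 $r1=65526 $r2=10 $r3=10
PC=7  beq  $r1, $r3, L13     | $r0=0 $r1=65526 $r2=10 $r3=10  [not taken]
PC=8  addi  $r2, $r3, 12     | $r0=0 $r1=65526 $r2=22 $r3=10
PC=9  or   $r2, $r2, $r0     | $r0=0 $r1=65526 $r2=22 $r3=10
PC=10 slti  $r3, $r0, 3      | $r0=0 $r1=65526 $r2=22 $r3=1
PC=11 xor  $r3, $r2, $r3     | $r0=0 $r1=65526 $r2=22 $r3=23
PC=12 ori   $r3, $r1, 4      | $r0=0 $r1=65526 $r2=22 $r3=65526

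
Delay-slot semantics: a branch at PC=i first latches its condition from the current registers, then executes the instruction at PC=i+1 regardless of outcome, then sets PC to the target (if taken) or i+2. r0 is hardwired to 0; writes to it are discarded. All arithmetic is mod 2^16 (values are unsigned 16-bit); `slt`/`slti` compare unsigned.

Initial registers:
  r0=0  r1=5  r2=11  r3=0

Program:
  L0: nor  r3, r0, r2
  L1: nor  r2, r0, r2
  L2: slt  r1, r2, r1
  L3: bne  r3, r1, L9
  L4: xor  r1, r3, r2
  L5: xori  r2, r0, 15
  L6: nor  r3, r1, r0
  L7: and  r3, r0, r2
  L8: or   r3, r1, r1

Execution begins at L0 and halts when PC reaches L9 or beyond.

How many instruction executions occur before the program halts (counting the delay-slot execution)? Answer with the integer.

#0 nor  r3, r0, r2 ; 0/5/11/65524
#1 nor  r2, r0, r2 ; 0/5/65524/65524
#2 slt  r1, r2, r1 ; 0/0/65524/65524
#3 bne  r3, r1, L9 ; 0/0/65524/65524 ; →target
#4 xor  r1, r3, r2 ; 0/0/65524/65524

5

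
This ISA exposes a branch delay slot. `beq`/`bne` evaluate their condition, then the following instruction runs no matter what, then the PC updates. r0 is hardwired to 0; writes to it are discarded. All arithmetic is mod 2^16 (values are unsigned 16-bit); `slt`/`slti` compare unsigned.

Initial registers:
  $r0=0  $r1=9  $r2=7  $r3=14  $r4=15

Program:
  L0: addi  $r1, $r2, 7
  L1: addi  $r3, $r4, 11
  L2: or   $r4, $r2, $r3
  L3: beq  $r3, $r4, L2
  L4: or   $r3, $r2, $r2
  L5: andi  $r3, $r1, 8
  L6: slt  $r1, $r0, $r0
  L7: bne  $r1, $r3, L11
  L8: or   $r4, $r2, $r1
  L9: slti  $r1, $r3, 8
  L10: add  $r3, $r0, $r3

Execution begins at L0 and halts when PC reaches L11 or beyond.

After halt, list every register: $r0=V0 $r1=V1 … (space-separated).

[0] addi  $r1, $r2, 7  →  {$r0:0, $r1:14, $r2:7, $r3:14, $r4:15}
[1] addi  $r3, $r4, 11  →  {$r0:0, $r1:14, $r2:7, $r3:26, $r4:15}
[2] or   $r4, $r2, $r3  →  {$r0:0, $r1:14, $r2:7, $r3:26, $r4:31}
[3] beq  $r3, $r4, L2  →  {$r0:0, $r1:14, $r2:7, $r3:26, $r4:31}  ⟨branch fallthrough⟩
[4] or   $r3, $r2, $r2  →  {$r0:0, $r1:14, $r2:7, $r3:7, $r4:31}
[5] andi  $r3, $r1, 8  →  {$r0:0, $r1:14, $r2:7, $r3:8, $r4:31}
[6] slt  $r1, $r0, $r0  →  {$r0:0, $r1:0, $r2:7, $r3:8, $r4:31}
[7] bne  $r1, $r3, L11  →  {$r0:0, $r1:0, $r2:7, $r3:8, $r4:31}  ⟨branch taken⟩
[8] or   $r4, $r2, $r1  →  {$r0:0, $r1:0, $r2:7, $r3:8, $r4:7}

$r0=0 $r1=0 $r2=7 $r3=8 $r4=7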